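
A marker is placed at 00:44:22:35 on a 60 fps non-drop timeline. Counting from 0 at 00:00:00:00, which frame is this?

159755

Total seconds to the label: (0 × 3600 + 44 × 60 + 22) = 2662.
Frame index = 2662 × 60 + 35 = 159755.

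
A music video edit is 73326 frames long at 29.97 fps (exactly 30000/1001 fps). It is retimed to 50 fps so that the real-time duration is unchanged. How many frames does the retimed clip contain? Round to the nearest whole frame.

122332 frames

Frames at target rate = 73326 × (50) / (30000/1001) = 12233221/100 ≈ 122332.210.
Nearest whole frame: 122332.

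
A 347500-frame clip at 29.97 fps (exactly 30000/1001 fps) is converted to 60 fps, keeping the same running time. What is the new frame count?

695695 frames

Target frames = source frames × (target rate / source rate) = 347500 × (60)/(30000/1001) = 347500 × 1001/500 = 695695.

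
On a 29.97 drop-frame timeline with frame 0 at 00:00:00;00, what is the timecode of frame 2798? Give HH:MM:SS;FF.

Ten DF minutes hold 17982 frames, so frame 2798 lies in block 0 (frames 0–17981) with 2798 frames into that block.
The block's first minute is 1800 frames and the rest 1798 each; 2798 frames reaches minute 1, so 0 × 18 + 1 × 2 = 2 labels have been skipped so far.
Adding those back, label number 2798 + 2 = 2800 at 30 labels/s is 93 s + 10 f = 0 h 1 min 33 s frame 10, i.e. 00:01:33;10.

00:01:33;10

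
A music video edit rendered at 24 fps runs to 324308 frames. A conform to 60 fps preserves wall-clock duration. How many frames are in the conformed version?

Target frames = source frames × (target rate / source rate) = 324308 × (60)/(24) = 324308 × 5/2 = 810770.

810770 frames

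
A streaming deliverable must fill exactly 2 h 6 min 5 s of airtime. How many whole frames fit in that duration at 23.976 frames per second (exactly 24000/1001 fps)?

2 h 6 min 5 s = 7565 s.
Frames = 7565 × 24000/1001 = 181560000/1001 ≈ 181378.6214.
Complete frames: 181378.

181378 frames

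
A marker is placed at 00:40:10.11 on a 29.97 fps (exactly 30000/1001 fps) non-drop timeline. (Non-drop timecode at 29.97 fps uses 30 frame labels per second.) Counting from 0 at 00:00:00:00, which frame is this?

Total seconds to the label: (0 × 3600 + 40 × 60 + 10) = 2410.
Frame index = 2410 × 30 + 11 = 72311.

72311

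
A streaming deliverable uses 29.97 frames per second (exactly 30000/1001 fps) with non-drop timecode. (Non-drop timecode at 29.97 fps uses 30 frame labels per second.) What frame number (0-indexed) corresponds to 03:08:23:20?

frame 339110

Total seconds to the label: (3 × 3600 + 8 × 60 + 23) = 11303.
Frame index = 11303 × 30 + 20 = 339110.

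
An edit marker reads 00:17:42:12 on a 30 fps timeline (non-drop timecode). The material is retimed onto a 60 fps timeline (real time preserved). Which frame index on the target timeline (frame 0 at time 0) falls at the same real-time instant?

frame 63744

Source frame index: (0×3600 + 17×60 + 42) × 30 + 12 = 31872.
Real time: 31872 / (30) = 5312/5 s.
Target frame: (5312/5) × (60) = 63744.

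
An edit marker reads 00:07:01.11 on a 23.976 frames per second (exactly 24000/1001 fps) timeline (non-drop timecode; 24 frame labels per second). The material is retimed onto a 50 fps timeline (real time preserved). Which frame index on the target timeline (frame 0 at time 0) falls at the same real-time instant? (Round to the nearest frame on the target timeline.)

frame 21094

Source frame index: (0×3600 + 7×60 + 1) × 24 + 11 = 10115.
Real time: 10115 / (24000/1001) = 2025023/4800 s.
Target frame: (2025023/4800) × (50) = 2025023/96 ≈ 21093.990 → 21094.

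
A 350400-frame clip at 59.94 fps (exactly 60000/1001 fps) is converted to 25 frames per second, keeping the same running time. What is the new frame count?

146146 frames

Target frames = source frames × (target rate / source rate) = 350400 × (25)/(60000/1001) = 350400 × 1001/2400 = 146146.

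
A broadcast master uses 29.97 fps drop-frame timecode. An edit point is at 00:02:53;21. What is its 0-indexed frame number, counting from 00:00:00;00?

5207

Complete 10-minute blocks: 0, each 17982 frames → 0.
Remaining 2 whole minutes in the current block: 1800 + 1 × 1798 = 3598 frames.
Within the current minute: 53 × 30 + 21 − 2 = 1609 (labels ;00/;01 skipped at this minute). Total = 0 + 3598 + 1609 = 5207.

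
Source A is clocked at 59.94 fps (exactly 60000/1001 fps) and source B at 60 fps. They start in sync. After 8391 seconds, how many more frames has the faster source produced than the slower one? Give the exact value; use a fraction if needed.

503460/1001 frames

A emits 60000/1001 × 8391 = 503460000/1001 frames; B emits 60 × 8391 = 503460.
Difference = 503460/1001 frames (≈ 502.9570); B is ahead of A.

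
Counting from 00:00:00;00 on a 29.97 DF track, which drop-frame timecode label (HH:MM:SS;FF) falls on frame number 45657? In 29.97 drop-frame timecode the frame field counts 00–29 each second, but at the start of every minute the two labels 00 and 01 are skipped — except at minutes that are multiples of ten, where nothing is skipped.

00:25:23;13

Ten DF minutes hold 17982 frames, so frame 45657 lies in block 2 (frames 35964–53945) with 9693 frames into that block.
The block's first minute is 1800 frames and the rest 1798 each; 9693 frames reaches minute 5, so 2 × 18 + 5 × 2 = 46 labels have been skipped so far.
Adding those back, label number 45657 + 46 = 45703 at 30 labels/s is 1523 s + 13 f = 0 h 25 min 23 s frame 13, i.e. 00:25:23;13.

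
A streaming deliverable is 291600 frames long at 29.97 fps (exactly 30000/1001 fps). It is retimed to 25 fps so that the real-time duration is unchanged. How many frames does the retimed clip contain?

Target frames = source frames × (target rate / source rate) = 291600 × (25)/(30000/1001) = 291600 × 1001/1200 = 243243.

243243 frames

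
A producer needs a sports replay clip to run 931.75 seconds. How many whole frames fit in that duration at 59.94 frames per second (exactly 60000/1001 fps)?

Frames = 931.75 × 60000/1001 = 55905000/1001 ≈ 55849.1508.
Complete frames: 55849.

55849 frames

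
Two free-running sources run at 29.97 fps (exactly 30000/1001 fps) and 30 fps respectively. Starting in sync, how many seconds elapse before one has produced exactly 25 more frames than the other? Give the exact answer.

The gap grows by |30 − 30000/1001| = 30/1001 frames per second.
Time for a 25-frame gap: 25 ÷ (30/1001) = 5005/6 s.

5005/6 seconds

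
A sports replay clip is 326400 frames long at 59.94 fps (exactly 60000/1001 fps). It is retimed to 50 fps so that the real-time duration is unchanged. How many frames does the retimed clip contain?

Target frames = source frames × (target rate / source rate) = 326400 × (50)/(60000/1001) = 326400 × 1001/1200 = 272272.

272272 frames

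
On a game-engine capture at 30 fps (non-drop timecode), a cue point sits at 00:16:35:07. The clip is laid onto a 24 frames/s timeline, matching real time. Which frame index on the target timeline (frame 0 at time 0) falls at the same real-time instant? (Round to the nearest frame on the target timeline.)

frame 23886

Source frame index: (0×3600 + 16×60 + 35) × 30 + 7 = 29857.
Real time: 29857 / (30) = 29857/30 s.
Target frame: (29857/30) × (24) = 119428/5 ≈ 23885.600 → 23886.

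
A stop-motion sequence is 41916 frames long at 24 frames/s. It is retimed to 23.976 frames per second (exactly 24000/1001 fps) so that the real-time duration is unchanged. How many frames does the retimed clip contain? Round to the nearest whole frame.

Frames at target rate = 41916 × (24000/1001) / (24) = 5988000/143 ≈ 41874.126.
Nearest whole frame: 41874.

41874 frames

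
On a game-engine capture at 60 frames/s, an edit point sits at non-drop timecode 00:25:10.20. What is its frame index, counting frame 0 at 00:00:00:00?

90620

Total seconds to the label: (0 × 3600 + 25 × 60 + 10) = 1510.
Frame index = 1510 × 60 + 20 = 90620.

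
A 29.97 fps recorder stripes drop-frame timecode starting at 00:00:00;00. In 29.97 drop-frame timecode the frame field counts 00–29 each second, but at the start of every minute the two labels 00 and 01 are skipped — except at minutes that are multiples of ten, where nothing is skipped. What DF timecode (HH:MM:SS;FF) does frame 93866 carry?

00:52:12;00

Ten DF minutes hold 17982 frames, so frame 93866 lies in block 5 (frames 89910–107891) with 3956 frames into that block.
The block's first minute is 1800 frames and the rest 1798 each; 3956 frames reaches minute 2, so 5 × 18 + 2 × 2 = 94 labels have been skipped so far.
Adding those back, label number 93866 + 94 = 93960 at 30 labels/s is 3132 s + 0 f = 0 h 52 min 12 s frame 0, i.e. 00:52:12;00.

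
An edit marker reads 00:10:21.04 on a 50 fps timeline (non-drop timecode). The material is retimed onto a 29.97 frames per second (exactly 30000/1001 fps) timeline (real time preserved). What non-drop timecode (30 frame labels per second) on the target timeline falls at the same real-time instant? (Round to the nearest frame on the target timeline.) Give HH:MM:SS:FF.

Source frame index: (0×3600 + 10×60 + 21) × 50 + 4 = 31054.
Real time: 31054 / (50) = 15527/25 s.
Target frame: (15527/25) × (30000/1001) = 18632400/1001 ≈ 18613.786 → 18614.
At 30 labels/s: frame 18614 → 00:10:20:14.

00:10:20:14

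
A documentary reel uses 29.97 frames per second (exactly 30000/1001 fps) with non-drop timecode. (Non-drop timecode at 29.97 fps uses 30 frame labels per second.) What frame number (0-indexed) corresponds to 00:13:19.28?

frame 23998

Total seconds to the label: (0 × 3600 + 13 × 60 + 19) = 799.
Frame index = 799 × 30 + 28 = 23998.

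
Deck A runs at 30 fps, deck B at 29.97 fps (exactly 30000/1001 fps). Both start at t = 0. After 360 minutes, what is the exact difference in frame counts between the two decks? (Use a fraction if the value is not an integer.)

360 min = 21600 s.
A emits 30 × 21600 = 648000 frames; B emits 30000/1001 × 21600 = 648000000/1001.
Difference = 648000/1001 frames (≈ 647.3526); B is behind A.

648000/1001 frames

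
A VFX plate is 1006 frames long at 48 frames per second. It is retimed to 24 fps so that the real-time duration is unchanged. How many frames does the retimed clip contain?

Target frames = source frames × (target rate / source rate) = 1006 × (24)/(48) = 1006 × 1/2 = 503.

503 frames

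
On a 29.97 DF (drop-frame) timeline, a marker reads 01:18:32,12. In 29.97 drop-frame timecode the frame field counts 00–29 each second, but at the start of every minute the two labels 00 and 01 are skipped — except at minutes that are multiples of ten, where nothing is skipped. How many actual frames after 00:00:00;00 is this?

As if non-drop at 30 labels/s: (1 × 3600 + 18 × 60 + 32) × 30 + 12 = 141372.
Minute boundaries passed: 78; those not divisible by 10: 78 − 7 = 71; dropped labels = 2 × 71 = 142.
Actual frame index = 141372 − 142 = 141230.

141230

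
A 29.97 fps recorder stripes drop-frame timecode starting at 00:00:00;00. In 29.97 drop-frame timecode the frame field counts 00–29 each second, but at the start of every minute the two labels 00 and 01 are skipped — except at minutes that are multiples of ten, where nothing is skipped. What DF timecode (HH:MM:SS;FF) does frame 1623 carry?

00:00:54;03

Ten DF minutes hold 17982 frames, so frame 1623 lies in block 0 (frames 0–17981) with 1623 frames into that block.
The block's first minute is 1800 frames and the rest 1798 each; 1623 frames reaches minute 0, so 0 × 18 + 0 × 2 = 0 labels have been skipped so far.
Adding those back, label number 1623 + 0 = 1623 at 30 labels/s is 54 s + 3 f = 0 h 0 min 54 s frame 3, i.e. 00:00:54;03.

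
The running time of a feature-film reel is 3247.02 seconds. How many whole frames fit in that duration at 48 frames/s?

Frames = 3247.02 × 48 = 3896424/25 ≈ 155856.9600.
Complete frames: 155856.

155856 frames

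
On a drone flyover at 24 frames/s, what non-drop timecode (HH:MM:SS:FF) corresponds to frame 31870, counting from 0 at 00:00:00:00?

00:22:07:22

31870 ÷ 24 = 1327 full seconds, remainder 22 frames.
1327 s = 0 h 22 min 7 s.
Timecode: 00:22:07:22.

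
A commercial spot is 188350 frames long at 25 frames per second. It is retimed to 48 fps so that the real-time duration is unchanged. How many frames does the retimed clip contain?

Target frames = source frames × (target rate / source rate) = 188350 × (48)/(25) = 188350 × 48/25 = 361632.

361632 frames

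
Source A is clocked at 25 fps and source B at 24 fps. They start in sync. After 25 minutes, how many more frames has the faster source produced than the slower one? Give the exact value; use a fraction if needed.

25 min = 1500 s.
A emits 25 × 1500 = 37500 frames; B emits 24 × 1500 = 36000.
Difference = 1500 frames; B is behind A.

1500 frames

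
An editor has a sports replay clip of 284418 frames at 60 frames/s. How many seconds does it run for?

4740.3 seconds

Running time = 284418 / (60) = 4740.3 s.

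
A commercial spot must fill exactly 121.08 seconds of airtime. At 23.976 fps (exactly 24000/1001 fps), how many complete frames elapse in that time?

Frames = 121.08 × 24000/1001 = 2905920/1001 ≈ 2903.0170.
Complete frames: 2903.

2903 frames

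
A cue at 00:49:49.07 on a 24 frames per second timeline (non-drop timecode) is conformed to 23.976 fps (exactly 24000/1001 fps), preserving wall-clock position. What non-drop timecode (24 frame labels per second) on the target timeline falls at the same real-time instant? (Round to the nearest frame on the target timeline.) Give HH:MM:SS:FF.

00:49:46:07

Source frame index: (0×3600 + 49×60 + 49) × 24 + 7 = 71743.
Real time: 71743 / (24) = 71743/24 s.
Target frame: (71743/24) × (24000/1001) = 10249000/143 ≈ 71671.329 → 71671.
At 24 labels/s: frame 71671 → 00:49:46:07.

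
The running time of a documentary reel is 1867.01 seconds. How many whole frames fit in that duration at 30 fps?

56010 frames

Frames = 1867.01 × 30 = 560103/10 ≈ 56010.3000.
Complete frames: 56010.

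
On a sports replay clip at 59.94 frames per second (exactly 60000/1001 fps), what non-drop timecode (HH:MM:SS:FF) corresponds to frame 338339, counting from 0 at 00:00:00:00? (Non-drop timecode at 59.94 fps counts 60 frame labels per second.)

01:33:58:59

338339 ÷ 60 = 5638 full seconds, remainder 59 frames.
5638 s = 1 h 33 min 58 s.
Timecode: 01:33:58:59.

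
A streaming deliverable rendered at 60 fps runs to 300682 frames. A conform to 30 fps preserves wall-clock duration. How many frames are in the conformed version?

150341 frames

Frames at target rate = 300682 × (30) / (60) = 150341.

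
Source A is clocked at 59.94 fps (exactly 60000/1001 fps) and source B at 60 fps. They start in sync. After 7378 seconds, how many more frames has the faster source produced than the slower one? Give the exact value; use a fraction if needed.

63240/143 frames

A emits 60000/1001 × 7378 = 63240000/143 frames; B emits 60 × 7378 = 442680.
Difference = 63240/143 frames (≈ 442.2378); B is ahead of A.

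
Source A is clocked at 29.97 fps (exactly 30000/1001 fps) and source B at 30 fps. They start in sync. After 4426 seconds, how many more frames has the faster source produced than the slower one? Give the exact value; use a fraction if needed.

A emits 30000/1001 × 4426 = 132780000/1001 frames; B emits 30 × 4426 = 132780.
Difference = 132780/1001 frames (≈ 132.6474); B is ahead of A.

132780/1001 frames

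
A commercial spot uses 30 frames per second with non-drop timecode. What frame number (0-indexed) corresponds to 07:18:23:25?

Total seconds to the label: (7 × 3600 + 18 × 60 + 23) = 26303.
Frame index = 26303 × 30 + 25 = 789115.

frame 789115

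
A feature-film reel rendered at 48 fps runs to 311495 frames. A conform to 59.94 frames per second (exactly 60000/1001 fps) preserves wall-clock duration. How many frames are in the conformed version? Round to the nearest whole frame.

Frames at target rate = 311495 × (60000/1001) / (48) = 389368750/1001 ≈ 388979.770.
Nearest whole frame: 388980.

388980 frames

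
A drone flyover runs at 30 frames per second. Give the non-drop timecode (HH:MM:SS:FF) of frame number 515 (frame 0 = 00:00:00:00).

00:00:17:05

515 ÷ 30 = 17 full seconds, remainder 5 frames.
17 s = 0 h 0 min 17 s.
Timecode: 00:00:17:05.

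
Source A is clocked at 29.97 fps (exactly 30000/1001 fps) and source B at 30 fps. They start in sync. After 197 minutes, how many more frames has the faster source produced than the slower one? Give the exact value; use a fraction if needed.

197 min = 11820 s.
A emits 30000/1001 × 11820 = 354600000/1001 frames; B emits 30 × 11820 = 354600.
Difference = 354600/1001 frames (≈ 354.2458); B is ahead of A.

354600/1001 frames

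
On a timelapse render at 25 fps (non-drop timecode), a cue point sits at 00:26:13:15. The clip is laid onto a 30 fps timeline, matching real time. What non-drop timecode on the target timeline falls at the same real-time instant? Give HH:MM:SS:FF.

Source frame index: (0×3600 + 26×60 + 13) × 25 + 15 = 39340.
Real time: 39340 / (25) = 7868/5 s.
Target frame: (7868/5) × (30) = 47208.
At 30 labels/s: frame 47208 → 00:26:13:18.

00:26:13:18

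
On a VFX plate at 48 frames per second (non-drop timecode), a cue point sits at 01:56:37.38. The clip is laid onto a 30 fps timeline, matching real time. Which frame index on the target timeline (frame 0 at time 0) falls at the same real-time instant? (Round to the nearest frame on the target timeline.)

Source frame index: (1×3600 + 56×60 + 37) × 48 + 38 = 335894.
Real time: 335894 / (48) = 167947/24 s.
Target frame: (167947/24) × (30) = 839735/4 ≈ 209933.750 → 209934.

frame 209934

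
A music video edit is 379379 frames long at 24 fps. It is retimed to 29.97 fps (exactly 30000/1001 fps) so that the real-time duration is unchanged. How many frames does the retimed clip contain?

Target frames = source frames × (target rate / source rate) = 379379 × (30000/1001)/(24) = 379379 × 1250/1001 = 473750.

473750 frames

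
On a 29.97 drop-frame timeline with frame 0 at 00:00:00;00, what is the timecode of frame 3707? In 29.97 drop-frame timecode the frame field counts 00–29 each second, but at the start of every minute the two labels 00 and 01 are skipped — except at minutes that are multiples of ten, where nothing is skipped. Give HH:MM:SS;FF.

Each 10-minute DF block holds 10 × 60 × 30 − 9 × 2 = 17982 frames. 3707 ÷ 17982 → 0 full blocks, remainder 3707.
Within the partial block the first minute is 1800 frames and each further minute 1798, so 2 further minute boundaries passed. Total skipped labels = 18 × 0 + 2 × 2 = 4.
Non-drop label index = 3707 + 4 = 3711; at 30 labels/s that is 00:02:03:21, i.e. DF 00:02:03;21.

00:02:03;21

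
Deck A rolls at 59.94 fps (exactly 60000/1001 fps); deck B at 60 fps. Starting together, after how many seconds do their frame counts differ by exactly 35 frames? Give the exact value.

7007/12 seconds

The gap grows by |60 − 60000/1001| = 60/1001 frames per second.
Time for a 35-frame gap: 35 ÷ (60/1001) = 7007/12 s.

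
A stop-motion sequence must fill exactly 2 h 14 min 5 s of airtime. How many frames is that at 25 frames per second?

2 h 14 min 5 s = 8045 s.
Frames = 8045 × 25 = 201125.

201125 frames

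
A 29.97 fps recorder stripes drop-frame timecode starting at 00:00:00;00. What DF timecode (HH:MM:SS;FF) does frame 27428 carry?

Each 10-minute DF block holds 10 × 60 × 30 − 9 × 2 = 17982 frames. 27428 ÷ 17982 → 1 full block, remainder 9446.
Within the partial block the first minute is 1800 frames and each further minute 1798, so 5 further minute boundaries passed. Total skipped labels = 18 × 1 + 2 × 5 = 28.
Non-drop label index = 27428 + 28 = 27456; at 30 labels/s that is 00:15:15:06, i.e. DF 00:15:15;06.

00:15:15;06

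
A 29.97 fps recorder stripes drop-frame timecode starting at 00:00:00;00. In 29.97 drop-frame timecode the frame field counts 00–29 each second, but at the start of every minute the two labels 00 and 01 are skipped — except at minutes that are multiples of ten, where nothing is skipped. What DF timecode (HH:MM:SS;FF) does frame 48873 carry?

00:27:10;23

Ten DF minutes hold 17982 frames, so frame 48873 lies in block 2 (frames 35964–53945) with 12909 frames into that block.
The block's first minute is 1800 frames and the rest 1798 each; 12909 frames reaches minute 7, so 2 × 18 + 7 × 2 = 50 labels have been skipped so far.
Adding those back, label number 48873 + 50 = 48923 at 30 labels/s is 1630 s + 23 f = 0 h 27 min 10 s frame 23, i.e. 00:27:10;23.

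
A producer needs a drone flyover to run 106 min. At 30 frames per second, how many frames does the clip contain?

190800 frames

106 min = 6360 s.
Frames = 6360 × 30 = 190800.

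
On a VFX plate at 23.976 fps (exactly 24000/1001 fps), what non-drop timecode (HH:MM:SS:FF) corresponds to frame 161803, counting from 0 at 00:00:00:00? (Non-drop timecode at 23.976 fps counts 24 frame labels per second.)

01:52:21:19

161803 ÷ 24 = 6741 full seconds, remainder 19 frames.
6741 s = 1 h 52 min 21 s.
Timecode: 01:52:21:19.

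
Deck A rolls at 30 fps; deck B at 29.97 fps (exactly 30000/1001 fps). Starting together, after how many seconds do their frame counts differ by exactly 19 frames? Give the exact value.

19019/30 seconds

The gap grows by |30000/1001 − 30| = 30/1001 frames per second.
Time for a 19-frame gap: 19 ÷ (30/1001) = 19019/30 s.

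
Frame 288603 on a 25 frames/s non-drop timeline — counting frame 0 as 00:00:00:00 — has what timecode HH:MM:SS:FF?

288603 ÷ 25 = 11544 full seconds, remainder 3 frames.
11544 s = 3 h 12 min 24 s.
Timecode: 03:12:24:03.

03:12:24:03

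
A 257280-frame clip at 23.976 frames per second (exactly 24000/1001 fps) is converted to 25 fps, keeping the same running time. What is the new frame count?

268268 frames

Target frames = source frames × (target rate / source rate) = 257280 × (25)/(24000/1001) = 257280 × 1001/960 = 268268.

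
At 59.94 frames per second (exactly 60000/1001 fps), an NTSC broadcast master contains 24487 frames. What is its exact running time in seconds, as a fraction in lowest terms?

24511487/60000 seconds

Running time = 24487 ÷ (60000/1001) = 24487 × 1001/60000 = 24511487/60000 s.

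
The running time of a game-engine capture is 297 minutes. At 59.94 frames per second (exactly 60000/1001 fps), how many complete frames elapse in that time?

297 min = 17820 s.
Frames = 17820 × 60000/1001 = 97200000/91 ≈ 1068131.8681.
Complete frames: 1068131.

1068131 frames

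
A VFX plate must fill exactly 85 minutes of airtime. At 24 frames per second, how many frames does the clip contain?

122400 frames

85 min = 5100 s.
Frames = 5100 × 24 = 122400.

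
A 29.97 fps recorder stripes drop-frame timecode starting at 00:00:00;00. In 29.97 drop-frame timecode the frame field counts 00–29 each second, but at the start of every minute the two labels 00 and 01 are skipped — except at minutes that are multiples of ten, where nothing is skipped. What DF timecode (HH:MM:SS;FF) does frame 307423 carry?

02:50:57;19

Each 10-minute DF block holds 10 × 60 × 30 − 9 × 2 = 17982 frames. 307423 ÷ 17982 → 17 full blocks, remainder 1729.
Within the partial block the first minute is 1800 frames and each further minute 1798, so 0 further minute boundaries passed. Total skipped labels = 18 × 17 + 2 × 0 = 306.
Non-drop label index = 307423 + 306 = 307729; at 30 labels/s that is 02:50:57:19, i.e. DF 02:50:57;19.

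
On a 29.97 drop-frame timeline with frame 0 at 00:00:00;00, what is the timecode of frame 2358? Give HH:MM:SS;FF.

00:01:18;20

Ten DF minutes hold 17982 frames, so frame 2358 lies in block 0 (frames 0–17981) with 2358 frames into that block.
The block's first minute is 1800 frames and the rest 1798 each; 2358 frames reaches minute 1, so 0 × 18 + 1 × 2 = 2 labels have been skipped so far.
Adding those back, label number 2358 + 2 = 2360 at 30 labels/s is 78 s + 20 f = 0 h 1 min 18 s frame 20, i.e. 00:01:18;20.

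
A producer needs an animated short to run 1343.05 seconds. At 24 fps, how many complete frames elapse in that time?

32233 frames

Frames = 1343.05 × 24 = 161166/5 ≈ 32233.2000.
Complete frames: 32233.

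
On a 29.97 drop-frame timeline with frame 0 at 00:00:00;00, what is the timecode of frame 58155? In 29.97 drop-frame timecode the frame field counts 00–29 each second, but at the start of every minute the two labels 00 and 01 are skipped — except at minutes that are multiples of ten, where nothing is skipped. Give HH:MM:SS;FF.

Ten DF minutes hold 17982 frames, so frame 58155 lies in block 3 (frames 53946–71927) with 4209 frames into that block.
The block's first minute is 1800 frames and the rest 1798 each; 4209 frames reaches minute 2, so 3 × 18 + 2 × 2 = 58 labels have been skipped so far.
Adding those back, label number 58155 + 58 = 58213 at 30 labels/s is 1940 s + 13 f = 0 h 32 min 20 s frame 13, i.e. 00:32:20;13.

00:32:20;13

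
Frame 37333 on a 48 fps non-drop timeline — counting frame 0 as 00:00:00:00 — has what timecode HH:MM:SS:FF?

37333 ÷ 48 = 777 full seconds, remainder 37 frames.
777 s = 0 h 12 min 57 s.
Timecode: 00:12:57:37.

00:12:57:37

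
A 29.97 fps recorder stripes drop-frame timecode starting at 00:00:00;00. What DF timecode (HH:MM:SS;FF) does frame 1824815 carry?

Each 10-minute DF block holds 10 × 60 × 30 − 9 × 2 = 17982 frames. 1824815 ÷ 17982 → 101 full blocks, remainder 8633.
Within the partial block the first minute is 1800 frames and each further minute 1798, so 4 further minute boundaries passed. Total skipped labels = 18 × 101 + 2 × 4 = 1826.
Non-drop label index = 1824815 + 1826 = 1826641; at 30 labels/s that is 16:54:48:01, i.e. DF 16:54:48;01.

16:54:48;01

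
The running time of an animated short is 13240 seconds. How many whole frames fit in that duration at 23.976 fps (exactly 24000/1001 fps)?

317442 frames

Frames = 13240 × 24000/1001 = 317760000/1001 ≈ 317442.5574.
Complete frames: 317442.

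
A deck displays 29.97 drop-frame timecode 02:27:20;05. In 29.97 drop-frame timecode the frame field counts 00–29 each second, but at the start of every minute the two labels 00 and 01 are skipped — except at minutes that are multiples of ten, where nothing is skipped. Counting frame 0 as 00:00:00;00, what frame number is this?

264939

Complete 10-minute blocks: 14, each 17982 frames → 251748.
Remaining 7 whole minutes in the current block: 1800 + 6 × 1798 = 12588 frames.
Within the current minute: 20 × 30 + 5 − 2 = 603 (labels ;00/;01 skipped at this minute). Total = 251748 + 12588 + 603 = 264939.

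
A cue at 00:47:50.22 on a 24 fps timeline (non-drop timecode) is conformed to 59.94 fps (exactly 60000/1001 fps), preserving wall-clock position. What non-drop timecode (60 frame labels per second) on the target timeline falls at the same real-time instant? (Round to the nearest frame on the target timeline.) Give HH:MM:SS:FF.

00:47:48:03

Source frame index: (0×3600 + 47×60 + 50) × 24 + 22 = 68902.
Real time: 68902 / (24) = 34451/12 s.
Target frame: (34451/12) × (60000/1001) = 172255000/1001 ≈ 172082.917 → 172083.
At 60 labels/s: frame 172083 → 00:47:48:03.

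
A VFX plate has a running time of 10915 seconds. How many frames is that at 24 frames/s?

261960 frames

Frames = 10915 × 24 = 261960.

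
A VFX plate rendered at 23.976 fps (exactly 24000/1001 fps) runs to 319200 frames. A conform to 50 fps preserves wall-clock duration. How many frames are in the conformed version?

665665 frames

Target frames = source frames × (target rate / source rate) = 319200 × (50)/(24000/1001) = 319200 × 1001/480 = 665665.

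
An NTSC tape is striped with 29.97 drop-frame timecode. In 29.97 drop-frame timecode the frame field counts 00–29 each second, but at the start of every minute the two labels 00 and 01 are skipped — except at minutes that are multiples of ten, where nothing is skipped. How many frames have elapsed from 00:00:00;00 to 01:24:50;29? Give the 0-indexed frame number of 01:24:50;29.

As if non-drop at 30 labels/s: (1 × 3600 + 24 × 60 + 50) × 30 + 29 = 152729.
Minute boundaries passed: 84; those not divisible by 10: 84 − 8 = 76; dropped labels = 2 × 76 = 152.
Actual frame index = 152729 − 152 = 152577.

152577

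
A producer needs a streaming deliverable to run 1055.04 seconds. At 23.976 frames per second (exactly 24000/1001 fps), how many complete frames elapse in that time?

25295 frames

Frames = 1055.04 × 24000/1001 = 3617280/143 ≈ 25295.6643.
Complete frames: 25295.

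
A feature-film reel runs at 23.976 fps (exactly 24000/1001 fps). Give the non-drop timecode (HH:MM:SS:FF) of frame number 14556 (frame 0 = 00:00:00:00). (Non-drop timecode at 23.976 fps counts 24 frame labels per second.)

00:10:06:12

14556 ÷ 24 = 606 full seconds, remainder 12 frames.
606 s = 0 h 10 min 6 s.
Timecode: 00:10:06:12.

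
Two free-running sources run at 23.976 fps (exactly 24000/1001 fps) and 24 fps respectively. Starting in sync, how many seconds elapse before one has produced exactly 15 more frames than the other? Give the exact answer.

The gap grows by |24 − 24000/1001| = 24/1001 frames per second.
Time for a 15-frame gap: 15 ÷ (24/1001) = 625.625 s.

625.625 seconds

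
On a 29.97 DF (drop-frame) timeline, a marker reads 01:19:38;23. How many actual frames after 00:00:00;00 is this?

Complete 10-minute blocks: 7, each 17982 frames → 125874.
Remaining 9 whole minutes in the current block: 1800 + 8 × 1798 = 16184 frames.
Within the current minute: 38 × 30 + 23 − 2 = 1161 (labels ;00/;01 skipped at this minute). Total = 125874 + 16184 + 1161 = 143219.

143219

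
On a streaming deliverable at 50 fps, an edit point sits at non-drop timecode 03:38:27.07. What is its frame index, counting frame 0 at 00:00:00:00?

Total seconds to the label: (3 × 3600 + 38 × 60 + 27) = 13107.
Frame index = 13107 × 50 + 7 = 655357.

655357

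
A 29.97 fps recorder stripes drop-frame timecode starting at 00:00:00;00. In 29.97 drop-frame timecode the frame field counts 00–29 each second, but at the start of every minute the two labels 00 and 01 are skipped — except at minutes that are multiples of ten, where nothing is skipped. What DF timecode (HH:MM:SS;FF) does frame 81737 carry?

Each 10-minute DF block holds 10 × 60 × 30 − 9 × 2 = 17982 frames. 81737 ÷ 17982 → 4 full blocks, remainder 9809.
Within the partial block the first minute is 1800 frames and each further minute 1798, so 5 further minute boundaries passed. Total skipped labels = 18 × 4 + 2 × 5 = 82.
Non-drop label index = 81737 + 82 = 81819; at 30 labels/s that is 00:45:27:09, i.e. DF 00:45:27;09.

00:45:27;09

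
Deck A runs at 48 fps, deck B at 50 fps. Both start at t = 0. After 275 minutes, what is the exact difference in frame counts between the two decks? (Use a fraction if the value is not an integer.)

33000 frames

275 min = 16500 s.
A emits 48 × 16500 = 792000 frames; B emits 50 × 16500 = 825000.
Difference = 33000 frames; B is ahead of A.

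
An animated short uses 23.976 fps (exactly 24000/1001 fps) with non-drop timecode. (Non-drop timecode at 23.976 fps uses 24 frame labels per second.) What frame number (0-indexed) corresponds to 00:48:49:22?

frame 70318

Total seconds to the label: (0 × 3600 + 48 × 60 + 49) = 2929.
Frame index = 2929 × 24 + 22 = 70318.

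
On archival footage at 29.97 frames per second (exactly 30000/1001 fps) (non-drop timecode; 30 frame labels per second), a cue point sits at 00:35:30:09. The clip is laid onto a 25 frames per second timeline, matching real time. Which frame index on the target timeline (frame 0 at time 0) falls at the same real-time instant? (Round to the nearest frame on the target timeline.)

Source frame index: (0×3600 + 35×60 + 30) × 30 + 9 = 63909.
Real time: 63909 / (30000/1001) = 21324303/10000 s.
Target frame: (21324303/10000) × (25) = 21324303/400 ≈ 53310.757 → 53311.

frame 53311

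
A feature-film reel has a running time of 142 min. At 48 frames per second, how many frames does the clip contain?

408960 frames

142 min = 8520 s.
Frames = 8520 × 48 = 408960.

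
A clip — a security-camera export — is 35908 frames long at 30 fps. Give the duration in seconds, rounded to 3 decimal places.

Running time = 35908 × 1/30 = 17954/15 s ≈ 1196.933 s.

1196.933 seconds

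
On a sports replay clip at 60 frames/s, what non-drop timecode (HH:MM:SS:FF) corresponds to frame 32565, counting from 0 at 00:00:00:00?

32565 ÷ 60 = 542 full seconds, remainder 45 frames.
542 s = 0 h 9 min 2 s.
Timecode: 00:09:02:45.

00:09:02:45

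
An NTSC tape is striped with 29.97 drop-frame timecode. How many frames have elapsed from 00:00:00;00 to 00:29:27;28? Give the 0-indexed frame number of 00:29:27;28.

Complete 10-minute blocks: 2, each 17982 frames → 35964.
Remaining 9 whole minutes in the current block: 1800 + 8 × 1798 = 16184 frames.
Within the current minute: 27 × 30 + 28 − 2 = 836 (labels ;00/;01 skipped at this minute). Total = 35964 + 16184 + 836 = 52984.

52984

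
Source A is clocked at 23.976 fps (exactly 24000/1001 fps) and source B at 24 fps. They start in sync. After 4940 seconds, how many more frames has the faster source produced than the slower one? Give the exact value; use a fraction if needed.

A emits 24000/1001 × 4940 = 9120000/77 frames; B emits 24 × 4940 = 118560.
Difference = 9120/77 frames (≈ 118.4416); B is ahead of A.

9120/77 frames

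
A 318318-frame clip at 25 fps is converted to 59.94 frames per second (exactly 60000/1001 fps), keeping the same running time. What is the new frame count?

Target frames = source frames × (target rate / source rate) = 318318 × (60000/1001)/(25) = 318318 × 2400/1001 = 763200.

763200 frames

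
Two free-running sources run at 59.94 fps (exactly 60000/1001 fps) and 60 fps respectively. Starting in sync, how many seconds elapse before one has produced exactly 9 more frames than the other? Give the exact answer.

The gap grows by |60 − 60000/1001| = 60/1001 frames per second.
Time for a 9-frame gap: 9 ÷ (60/1001) = 150.15 s.

150.15 seconds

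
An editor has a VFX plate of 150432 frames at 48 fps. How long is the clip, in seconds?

3134 seconds

Running time = 150432 / (48) = 3134 s.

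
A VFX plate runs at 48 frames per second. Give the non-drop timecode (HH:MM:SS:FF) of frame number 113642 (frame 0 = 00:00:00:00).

00:39:27:26

113642 ÷ 48 = 2367 full seconds, remainder 26 frames.
2367 s = 0 h 39 min 27 s.
Timecode: 00:39:27:26.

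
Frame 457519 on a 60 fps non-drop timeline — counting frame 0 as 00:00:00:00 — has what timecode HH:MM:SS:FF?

02:07:05:19

457519 ÷ 60 = 7625 full seconds, remainder 19 frames.
7625 s = 2 h 7 min 5 s.
Timecode: 02:07:05:19.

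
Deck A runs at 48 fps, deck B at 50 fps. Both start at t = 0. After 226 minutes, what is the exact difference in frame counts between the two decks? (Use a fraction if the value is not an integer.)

27120 frames

226 min = 13560 s.
A emits 48 × 13560 = 650880 frames; B emits 50 × 13560 = 678000.
Difference = 27120 frames; B is ahead of A.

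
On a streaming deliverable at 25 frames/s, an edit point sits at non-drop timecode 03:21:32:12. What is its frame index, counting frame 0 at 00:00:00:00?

302312

Total seconds to the label: (3 × 3600 + 21 × 60 + 32) = 12092.
Frame index = 12092 × 25 + 12 = 302312.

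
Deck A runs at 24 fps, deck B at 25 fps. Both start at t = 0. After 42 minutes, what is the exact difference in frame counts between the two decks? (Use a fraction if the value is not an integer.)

42 min = 2520 s.
A emits 24 × 2520 = 60480 frames; B emits 25 × 2520 = 63000.
Difference = 2520 frames; B is ahead of A.

2520 frames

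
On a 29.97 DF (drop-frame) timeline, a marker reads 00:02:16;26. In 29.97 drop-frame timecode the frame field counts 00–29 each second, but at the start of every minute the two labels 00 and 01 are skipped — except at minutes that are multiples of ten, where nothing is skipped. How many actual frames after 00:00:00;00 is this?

4102

Complete 10-minute blocks: 0, each 17982 frames → 0.
Remaining 2 whole minutes in the current block: 1800 + 1 × 1798 = 3598 frames.
Within the current minute: 16 × 30 + 26 − 2 = 504 (labels ;00/;01 skipped at this minute). Total = 0 + 3598 + 504 = 4102.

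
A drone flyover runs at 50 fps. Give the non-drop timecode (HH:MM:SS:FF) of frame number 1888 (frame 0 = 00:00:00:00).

1888 ÷ 50 = 37 full seconds, remainder 38 frames.
37 s = 0 h 0 min 37 s.
Timecode: 00:00:37:38.

00:00:37:38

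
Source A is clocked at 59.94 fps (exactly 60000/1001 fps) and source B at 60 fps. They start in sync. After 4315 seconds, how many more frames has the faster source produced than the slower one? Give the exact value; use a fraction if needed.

A emits 60000/1001 × 4315 = 258900000/1001 frames; B emits 60 × 4315 = 258900.
Difference = 258900/1001 frames (≈ 258.6414); B is ahead of A.

258900/1001 frames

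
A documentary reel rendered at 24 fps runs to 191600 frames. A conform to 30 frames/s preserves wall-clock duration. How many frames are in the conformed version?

239500 frames

Target frames = source frames × (target rate / source rate) = 191600 × (30)/(24) = 191600 × 5/4 = 239500.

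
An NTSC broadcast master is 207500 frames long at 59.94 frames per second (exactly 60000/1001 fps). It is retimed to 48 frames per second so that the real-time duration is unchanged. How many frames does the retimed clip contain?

Target frames = source frames × (target rate / source rate) = 207500 × (48)/(60000/1001) = 207500 × 1001/1250 = 166166.

166166 frames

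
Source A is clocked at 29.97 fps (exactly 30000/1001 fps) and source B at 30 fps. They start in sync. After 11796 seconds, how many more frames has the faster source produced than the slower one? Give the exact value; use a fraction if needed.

A emits 30000/1001 × 11796 = 353880000/1001 frames; B emits 30 × 11796 = 353880.
Difference = 353880/1001 frames (≈ 353.5265); B is ahead of A.

353880/1001 frames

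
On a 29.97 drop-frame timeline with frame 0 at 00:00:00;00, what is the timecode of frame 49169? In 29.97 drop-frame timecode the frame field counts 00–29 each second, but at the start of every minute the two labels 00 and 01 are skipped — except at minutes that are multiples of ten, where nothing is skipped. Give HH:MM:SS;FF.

00:27:20;19

Each 10-minute DF block holds 10 × 60 × 30 − 9 × 2 = 17982 frames. 49169 ÷ 17982 → 2 full blocks, remainder 13205.
Within the partial block the first minute is 1800 frames and each further minute 1798, so 7 further minute boundaries passed. Total skipped labels = 18 × 2 + 2 × 7 = 50.
Non-drop label index = 49169 + 50 = 49219; at 30 labels/s that is 00:27:20:19, i.e. DF 00:27:20;19.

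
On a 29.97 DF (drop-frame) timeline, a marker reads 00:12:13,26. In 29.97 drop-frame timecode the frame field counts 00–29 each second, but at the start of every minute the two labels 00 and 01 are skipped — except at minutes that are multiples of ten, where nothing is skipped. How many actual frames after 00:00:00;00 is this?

As if non-drop at 30 labels/s: (0 × 3600 + 12 × 60 + 13) × 30 + 26 = 22016.
Minute boundaries passed: 12; those not divisible by 10: 12 − 1 = 11; dropped labels = 2 × 11 = 22.
Actual frame index = 22016 − 22 = 21994.

21994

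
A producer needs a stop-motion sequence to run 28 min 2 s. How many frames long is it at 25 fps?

28 min 2 s = 1682 s.
Frames = 1682 × 25 = 42050.

42050 frames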